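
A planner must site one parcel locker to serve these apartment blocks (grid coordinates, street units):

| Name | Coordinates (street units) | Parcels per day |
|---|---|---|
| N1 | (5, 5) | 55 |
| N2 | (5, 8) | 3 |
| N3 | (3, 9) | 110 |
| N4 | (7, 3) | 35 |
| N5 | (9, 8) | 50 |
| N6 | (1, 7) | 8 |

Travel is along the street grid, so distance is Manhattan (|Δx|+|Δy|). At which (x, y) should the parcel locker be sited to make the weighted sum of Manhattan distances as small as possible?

Manhattan distance separates: Σwᵢ(|x−xᵢ|+|y−yᵢ|) = Σwᵢ|x−xᵢ| + Σwᵢ|y−yᵢ|, so x and y are optimised independently as 1-D weighted medians.
Total weight W = 261; half = 130.5.
x-coordinate, sorted with cumulative weight:
  x=1 (N6, w=8) cum 8
  x=3 (N3, w=110) cum 118
  x=5 (N1, w=55) cum 173  ← median
  x=5 (N2, w=3) cum 176
  x=7 (N4, w=35) cum 211
  x=9 (N5, w=50) cum 261
⇒ x* = 5
y-coordinate, sorted with cumulative weight:
  y=3 (N4, w=35) cum 35
  y=5 (N1, w=55) cum 90
  y=7 (N6, w=8) cum 98
  y=8 (N2, w=3) cum 101
  y=8 (N5, w=50) cum 151  ← median
  y=9 (N3, w=110) cum 261
⇒ y* = 8

(5, 8)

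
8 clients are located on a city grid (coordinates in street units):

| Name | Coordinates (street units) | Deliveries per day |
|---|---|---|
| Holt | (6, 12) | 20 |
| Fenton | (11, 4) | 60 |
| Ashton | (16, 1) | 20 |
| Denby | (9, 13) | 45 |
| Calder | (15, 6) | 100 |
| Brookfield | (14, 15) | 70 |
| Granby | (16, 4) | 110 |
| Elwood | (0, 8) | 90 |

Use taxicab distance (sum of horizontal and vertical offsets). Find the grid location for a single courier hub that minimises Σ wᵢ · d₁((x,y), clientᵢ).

Manhattan distance separates: Σwᵢ(|x−xᵢ|+|y−yᵢ|) = Σwᵢ|x−xᵢ| + Σwᵢ|y−yᵢ|, so x and y are optimised independently as 1-D weighted medians.
Total weight W = 515; half = 257.5.
x-coordinate, sorted with cumulative weight:
  x=0 (Elwood, w=90) cum 90
  x=6 (Holt, w=20) cum 110
  x=9 (Denby, w=45) cum 155
  x=11 (Fenton, w=60) cum 215
  x=14 (Brookfield, w=70) cum 285  ← median
  x=15 (Calder, w=100) cum 385
  x=16 (Ashton, w=20) cum 405
  x=16 (Granby, w=110) cum 515
⇒ x* = 14
y-coordinate, sorted with cumulative weight:
  y=1 (Ashton, w=20) cum 20
  y=4 (Fenton, w=60) cum 80
  y=4 (Granby, w=110) cum 190
  y=6 (Calder, w=100) cum 290  ← median
  y=8 (Elwood, w=90) cum 380
  y=12 (Holt, w=20) cum 400
  y=13 (Denby, w=45) cum 445
  y=15 (Brookfield, w=70) cum 515
⇒ y* = 6

(14, 6)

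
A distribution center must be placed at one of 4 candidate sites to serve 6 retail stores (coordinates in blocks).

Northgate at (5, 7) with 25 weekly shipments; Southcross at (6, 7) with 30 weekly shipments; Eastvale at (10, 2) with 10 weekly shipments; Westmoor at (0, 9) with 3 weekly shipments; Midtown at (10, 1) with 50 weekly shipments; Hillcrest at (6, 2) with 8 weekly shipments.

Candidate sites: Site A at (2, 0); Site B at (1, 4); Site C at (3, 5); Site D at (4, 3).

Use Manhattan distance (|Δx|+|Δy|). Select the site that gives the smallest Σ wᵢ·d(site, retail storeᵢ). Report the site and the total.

Site D, total 829 blocks

Total weighted distance at each candidate:
  Site A (2, 0): total = 1211
  Site B (1, 4): total = 1199
  Site C (3, 5): total = 969
  Site D (4, 3): total = 829
Minimum is at Site D with total 829 blocks.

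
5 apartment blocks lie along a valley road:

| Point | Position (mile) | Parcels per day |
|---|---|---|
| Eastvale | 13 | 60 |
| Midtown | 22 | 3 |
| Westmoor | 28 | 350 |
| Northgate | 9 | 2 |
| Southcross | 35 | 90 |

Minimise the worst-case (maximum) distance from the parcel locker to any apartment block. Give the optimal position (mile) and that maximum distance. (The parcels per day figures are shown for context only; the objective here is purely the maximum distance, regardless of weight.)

The 1-center on a line is the midpoint of the two extreme points: leftmost at 9, rightmost at 35.
Optimal location = (9 + 35)/2 = 22; maximum distance = (35 − 9)/2 = 13.

location 22, max distance 13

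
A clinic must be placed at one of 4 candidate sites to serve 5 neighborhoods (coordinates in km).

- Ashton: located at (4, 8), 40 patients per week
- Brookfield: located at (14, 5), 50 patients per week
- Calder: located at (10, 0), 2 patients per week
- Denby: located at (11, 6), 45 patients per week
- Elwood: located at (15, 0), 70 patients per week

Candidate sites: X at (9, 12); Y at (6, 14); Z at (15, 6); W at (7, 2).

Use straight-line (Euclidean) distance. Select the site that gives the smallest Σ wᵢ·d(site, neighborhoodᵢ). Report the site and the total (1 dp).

Z, total 1133.5 km

Total weighted distance at each candidate:
  X (9, 12): total = 1934.1
  Y (6, 14): total = 2473.7
  Z (15, 6): total = 1133.5
  W (7, 2): total = 1488.1
Minimum is at Z with total 1133.5 km.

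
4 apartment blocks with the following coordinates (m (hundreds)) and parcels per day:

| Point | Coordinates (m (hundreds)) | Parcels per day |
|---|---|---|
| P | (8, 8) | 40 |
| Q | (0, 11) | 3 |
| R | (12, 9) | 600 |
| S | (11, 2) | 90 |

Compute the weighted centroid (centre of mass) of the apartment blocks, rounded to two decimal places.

(11.61, 8.09)

The minimiser of Σwᵢ‖p−pᵢ‖² is the weighted centroid p* = (Σwᵢpᵢ)/(Σwᵢ).
Σwᵢ = 733.
Σwᵢxᵢ = 40·8 + 3·0 + 600·12 + 90·11 = 8510.
Σwᵢyᵢ = 40·8 + 3·11 + 600·9 + 90·2 = 5933.
x* = 8510/733 = 11.61, y* = 5933/733 = 8.09.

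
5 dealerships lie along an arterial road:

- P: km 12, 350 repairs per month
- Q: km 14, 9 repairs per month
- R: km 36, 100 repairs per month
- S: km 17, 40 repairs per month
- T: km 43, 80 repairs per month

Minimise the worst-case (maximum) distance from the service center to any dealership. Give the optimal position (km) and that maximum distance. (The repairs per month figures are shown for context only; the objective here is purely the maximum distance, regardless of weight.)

location 27.5, max distance 15.5

The 1-center on a line is the midpoint of the two extreme points: leftmost at 12, rightmost at 43.
Optimal location = (12 + 43)/2 = 27.5; maximum distance = (43 − 12)/2 = 15.5.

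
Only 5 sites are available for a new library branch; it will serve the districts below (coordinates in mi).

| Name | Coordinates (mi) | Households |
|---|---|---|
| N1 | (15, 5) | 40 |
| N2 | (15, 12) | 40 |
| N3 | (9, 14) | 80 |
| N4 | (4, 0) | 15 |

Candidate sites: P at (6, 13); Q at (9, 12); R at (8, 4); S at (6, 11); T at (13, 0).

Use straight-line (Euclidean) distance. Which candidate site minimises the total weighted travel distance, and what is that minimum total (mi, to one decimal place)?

Total weighted distance at each candidate:
  P (6, 13): total = 1294.2
  Q (9, 12): total = 963.8
  R (8, 4): total = 1596.9
  S (6, 11): total = 1302.0
  T (13, 0): total = 2001.8
Minimum is at Q with total 963.8 mi.

Q, total 963.8 mi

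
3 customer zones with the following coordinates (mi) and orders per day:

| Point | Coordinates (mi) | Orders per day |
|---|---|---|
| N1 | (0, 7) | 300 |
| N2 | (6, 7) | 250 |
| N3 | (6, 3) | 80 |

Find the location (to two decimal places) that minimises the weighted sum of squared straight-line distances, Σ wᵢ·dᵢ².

(3.14, 6.49)

The minimiser of Σwᵢ‖p−pᵢ‖² is the weighted centroid p* = (Σwᵢpᵢ)/(Σwᵢ).
Σwᵢ = 630.
Σwᵢxᵢ = 300·0 + 250·6 + 80·6 = 1980.
Σwᵢyᵢ = 300·7 + 250·7 + 80·3 = 4090.
x* = 1980/630 = 3.14, y* = 4090/630 = 6.49.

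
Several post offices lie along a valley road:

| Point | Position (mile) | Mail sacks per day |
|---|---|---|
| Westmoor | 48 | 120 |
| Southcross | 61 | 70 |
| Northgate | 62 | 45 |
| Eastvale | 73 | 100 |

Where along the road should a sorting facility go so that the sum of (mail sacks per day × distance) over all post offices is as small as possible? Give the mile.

x = 61

For a sum of weighted absolute distances on a line, the optimum is the weighted median (not the mean). Total weight W = 335; half-weight = 167.5.
Sort by position and accumulate weight:
  mile 48 (Westmoor, w=120) → cum 120
  mile 61 (Southcross, w=70) → cum 190  ≥ 167.5 → median here
  mile 62 (Northgate, w=45) → cum 235
  mile 73 (Eastvale, w=100) → cum 335
Optimal location: mile 61.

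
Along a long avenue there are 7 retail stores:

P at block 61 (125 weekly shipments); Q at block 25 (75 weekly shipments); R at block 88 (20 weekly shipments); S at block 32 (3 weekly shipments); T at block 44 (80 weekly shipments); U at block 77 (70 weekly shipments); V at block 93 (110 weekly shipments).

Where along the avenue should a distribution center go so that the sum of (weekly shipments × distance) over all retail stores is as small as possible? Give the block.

For a sum of weighted absolute distances on a line, the optimum is the weighted median (not the mean). Total weight W = 483; half-weight = 241.5.
Sort by position and accumulate weight:
  block 25 (Q, w=75) → cum 75
  block 32 (S, w=3) → cum 78
  block 44 (T, w=80) → cum 158
  block 61 (P, w=125) → cum 283  ≥ 241.5 → median here
  block 77 (U, w=70) → cum 353
  block 88 (R, w=20) → cum 373
  block 93 (V, w=110) → cum 483
Optimal location: block 61.

x = 61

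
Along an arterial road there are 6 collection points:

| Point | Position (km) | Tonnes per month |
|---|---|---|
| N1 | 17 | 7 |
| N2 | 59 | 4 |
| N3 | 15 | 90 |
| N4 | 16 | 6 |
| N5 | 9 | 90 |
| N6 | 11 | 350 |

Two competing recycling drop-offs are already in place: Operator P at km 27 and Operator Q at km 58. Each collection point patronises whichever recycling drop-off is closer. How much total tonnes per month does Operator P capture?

The indifferent point is the midpoint (27+58)/2 = 42.5; collection points left of it (closer to Operator P at 27) go to Operator P, those right go to Operator Q.
  N5 at 9 (w=90) → Operator P
  N6 at 11 (w=350) → Operator P
  N3 at 15 (w=90) → Operator P
  N4 at 16 (w=6) → Operator P
  N1 at 17 (w=7) → Operator P
  N2 at 59 (w=4) → Operator Q
Operator P captures 543; Operator Q captures 4.

543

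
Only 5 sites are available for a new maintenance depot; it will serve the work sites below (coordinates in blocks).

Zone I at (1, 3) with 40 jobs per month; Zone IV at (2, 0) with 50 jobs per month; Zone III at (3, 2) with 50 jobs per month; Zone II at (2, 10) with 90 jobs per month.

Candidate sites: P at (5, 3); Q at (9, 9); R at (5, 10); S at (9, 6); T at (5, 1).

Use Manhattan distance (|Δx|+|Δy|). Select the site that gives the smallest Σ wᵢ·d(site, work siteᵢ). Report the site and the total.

P, total 1510 blocks

Total weighted distance at each candidate:
  P (5, 3): total = 1510
  Q (9, 9): total = 2730
  R (5, 10): total = 1860
  S (9, 6): total = 2580
  T (5, 1): total = 1670
Minimum is at P with total 1510 blocks.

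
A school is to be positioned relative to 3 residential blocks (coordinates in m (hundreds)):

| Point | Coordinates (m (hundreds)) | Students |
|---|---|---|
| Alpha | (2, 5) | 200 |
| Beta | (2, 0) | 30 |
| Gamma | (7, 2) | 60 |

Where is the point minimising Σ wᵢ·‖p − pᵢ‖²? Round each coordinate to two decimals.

The minimiser of Σwᵢ‖p−pᵢ‖² is the weighted centroid p* = (Σwᵢpᵢ)/(Σwᵢ).
Σwᵢ = 290.
Σwᵢxᵢ = 200·2 + 30·2 + 60·7 = 880.
Σwᵢyᵢ = 200·5 + 30·0 + 60·2 = 1120.
x* = 880/290 = 3.03, y* = 1120/290 = 3.86.

(3.03, 3.86)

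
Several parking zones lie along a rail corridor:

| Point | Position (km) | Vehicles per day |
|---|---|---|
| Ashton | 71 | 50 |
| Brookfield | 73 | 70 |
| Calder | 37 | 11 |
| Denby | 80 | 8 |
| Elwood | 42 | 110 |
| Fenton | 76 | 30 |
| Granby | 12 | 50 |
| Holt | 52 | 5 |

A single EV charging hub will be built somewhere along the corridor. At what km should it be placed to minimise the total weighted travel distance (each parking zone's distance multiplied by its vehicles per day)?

x = 42

For a sum of weighted absolute distances on a line, the optimum is the weighted median (not the mean). Total weight W = 334; half-weight = 167.
Sort by position and accumulate weight:
  km 12 (Granby, w=50) → cum 50
  km 37 (Calder, w=11) → cum 61
  km 42 (Elwood, w=110) → cum 171  ≥ 167 → median here
  km 52 (Holt, w=5) → cum 176
  km 71 (Ashton, w=50) → cum 226
  km 73 (Brookfield, w=70) → cum 296
  km 76 (Fenton, w=30) → cum 326
  km 80 (Denby, w=8) → cum 334
Optimal location: km 42.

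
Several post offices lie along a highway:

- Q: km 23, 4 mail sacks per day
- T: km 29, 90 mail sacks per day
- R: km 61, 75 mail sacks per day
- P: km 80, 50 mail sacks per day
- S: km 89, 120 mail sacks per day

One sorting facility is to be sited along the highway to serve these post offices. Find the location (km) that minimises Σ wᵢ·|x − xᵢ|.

x = 80

For a sum of weighted absolute distances on a line, the optimum is the weighted median (not the mean). Total weight W = 339; half-weight = 169.5.
Sort by position and accumulate weight:
  km 23 (Q, w=4) → cum 4
  km 29 (T, w=90) → cum 94
  km 61 (R, w=75) → cum 169
  km 80 (P, w=50) → cum 219  ≥ 169.5 → median here
  km 89 (S, w=120) → cum 339
Optimal location: km 80.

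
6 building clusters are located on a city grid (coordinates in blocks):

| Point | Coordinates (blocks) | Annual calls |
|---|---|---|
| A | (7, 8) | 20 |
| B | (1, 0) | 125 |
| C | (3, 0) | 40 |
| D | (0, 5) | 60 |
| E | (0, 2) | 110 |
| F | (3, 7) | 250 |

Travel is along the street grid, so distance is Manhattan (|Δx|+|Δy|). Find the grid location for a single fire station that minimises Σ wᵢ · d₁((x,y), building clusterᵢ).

Manhattan distance separates: Σwᵢ(|x−xᵢ|+|y−yᵢ|) = Σwᵢ|x−xᵢ| + Σwᵢ|y−yᵢ|, so x and y are optimised independently as 1-D weighted medians.
Total weight W = 605; half = 302.5.
x-coordinate, sorted with cumulative weight:
  x=0 (D, w=60) cum 60
  x=0 (E, w=110) cum 170
  x=1 (B, w=125) cum 295
  x=3 (C, w=40) cum 335  ← median
  x=3 (F, w=250) cum 585
  x=7 (A, w=20) cum 605
⇒ x* = 3
y-coordinate, sorted with cumulative weight:
  y=0 (B, w=125) cum 125
  y=0 (C, w=40) cum 165
  y=2 (E, w=110) cum 275
  y=5 (D, w=60) cum 335  ← median
  y=7 (F, w=250) cum 585
  y=8 (A, w=20) cum 605
⇒ y* = 5

(3, 5)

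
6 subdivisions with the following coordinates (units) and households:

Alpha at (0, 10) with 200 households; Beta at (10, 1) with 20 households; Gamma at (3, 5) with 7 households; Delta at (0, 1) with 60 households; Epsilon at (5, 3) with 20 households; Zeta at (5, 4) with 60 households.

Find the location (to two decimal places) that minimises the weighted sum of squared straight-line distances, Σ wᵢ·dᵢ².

The minimiser of Σwᵢ‖p−pᵢ‖² is the weighted centroid p* = (Σwᵢpᵢ)/(Σwᵢ).
Σwᵢ = 367.
Σwᵢxᵢ = 200·0 + 20·10 + 7·3 + 60·0 + 20·5 + 60·5 = 621.
Σwᵢyᵢ = 200·10 + 20·1 + 7·5 + 60·1 + 20·3 + 60·4 = 2415.
x* = 621/367 = 1.69, y* = 2415/367 = 6.58.

(1.69, 6.58)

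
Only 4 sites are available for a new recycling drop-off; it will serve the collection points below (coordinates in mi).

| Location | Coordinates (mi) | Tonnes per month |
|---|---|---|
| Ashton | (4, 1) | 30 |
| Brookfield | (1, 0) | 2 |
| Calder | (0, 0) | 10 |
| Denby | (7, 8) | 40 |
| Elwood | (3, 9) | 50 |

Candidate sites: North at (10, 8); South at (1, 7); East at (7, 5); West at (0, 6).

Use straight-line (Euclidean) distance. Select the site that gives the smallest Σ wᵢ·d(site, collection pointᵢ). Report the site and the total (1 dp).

East, total 654.5 mi

Total weighted distance at each candidate:
  North (10, 8): total = 902.3
  South (1, 7): total = 670.7
  East (7, 5): total = 654.5
  West (0, 6): total = 767.6
Minimum is at East with total 654.5 mi.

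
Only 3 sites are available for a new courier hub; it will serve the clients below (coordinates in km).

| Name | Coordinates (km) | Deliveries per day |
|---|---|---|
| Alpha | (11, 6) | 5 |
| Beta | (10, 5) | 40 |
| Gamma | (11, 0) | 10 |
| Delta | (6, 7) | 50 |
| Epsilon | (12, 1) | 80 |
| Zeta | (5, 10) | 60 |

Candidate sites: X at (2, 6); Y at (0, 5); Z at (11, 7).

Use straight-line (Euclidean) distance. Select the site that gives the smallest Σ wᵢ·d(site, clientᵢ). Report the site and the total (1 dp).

Z, total 1303.6 km

Total weighted distance at each candidate:
  X (2, 6): total = 1876.2
  Y (0, 5): total = 2328.5
  Z (11, 7): total = 1303.6
Minimum is at Z with total 1303.6 km.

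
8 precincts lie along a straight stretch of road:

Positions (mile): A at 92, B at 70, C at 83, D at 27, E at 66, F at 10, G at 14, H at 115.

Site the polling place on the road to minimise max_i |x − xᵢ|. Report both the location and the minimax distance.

The 1-center on a line is the midpoint of the two extreme points: leftmost at 10, rightmost at 115.
Optimal location = (10 + 115)/2 = 62.5; maximum distance = (115 − 10)/2 = 52.5.

location 62.5, max distance 52.5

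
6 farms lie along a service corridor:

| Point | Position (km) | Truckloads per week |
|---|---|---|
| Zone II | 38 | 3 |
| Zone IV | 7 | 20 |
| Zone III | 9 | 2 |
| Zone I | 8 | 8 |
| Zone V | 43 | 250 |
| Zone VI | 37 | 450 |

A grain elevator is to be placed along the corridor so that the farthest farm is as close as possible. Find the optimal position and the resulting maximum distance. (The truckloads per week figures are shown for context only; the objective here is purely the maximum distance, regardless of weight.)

location 25, max distance 18

The 1-center on a line is the midpoint of the two extreme points: leftmost at 7, rightmost at 43.
Optimal location = (7 + 43)/2 = 25; maximum distance = (43 − 7)/2 = 18.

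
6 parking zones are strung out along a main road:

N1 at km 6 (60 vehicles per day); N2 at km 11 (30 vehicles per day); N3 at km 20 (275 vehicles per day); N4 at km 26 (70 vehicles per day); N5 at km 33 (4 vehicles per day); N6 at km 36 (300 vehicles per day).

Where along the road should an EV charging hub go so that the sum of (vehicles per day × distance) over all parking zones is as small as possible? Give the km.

x = 26

For a sum of weighted absolute distances on a line, the optimum is the weighted median (not the mean). Total weight W = 739; half-weight = 369.5.
Sort by position and accumulate weight:
  km 6 (N1, w=60) → cum 60
  km 11 (N2, w=30) → cum 90
  km 20 (N3, w=275) → cum 365
  km 26 (N4, w=70) → cum 435  ≥ 369.5 → median here
  km 33 (N5, w=4) → cum 439
  km 36 (N6, w=300) → cum 739
Optimal location: km 26.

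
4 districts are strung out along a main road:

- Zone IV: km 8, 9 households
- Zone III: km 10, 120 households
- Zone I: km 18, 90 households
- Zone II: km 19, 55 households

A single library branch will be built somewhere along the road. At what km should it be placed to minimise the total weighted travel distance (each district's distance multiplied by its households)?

x = 18

For a sum of weighted absolute distances on a line, the optimum is the weighted median (not the mean). Total weight W = 274; half-weight = 137.
Sort by position and accumulate weight:
  km 8 (Zone IV, w=9) → cum 9
  km 10 (Zone III, w=120) → cum 129
  km 18 (Zone I, w=90) → cum 219  ≥ 137 → median here
  km 19 (Zone II, w=55) → cum 274
Optimal location: km 18.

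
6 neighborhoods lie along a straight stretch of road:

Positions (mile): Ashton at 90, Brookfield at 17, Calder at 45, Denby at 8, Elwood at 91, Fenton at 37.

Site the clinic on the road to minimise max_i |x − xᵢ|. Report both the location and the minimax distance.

The 1-center on a line is the midpoint of the two extreme points: leftmost at 8, rightmost at 91.
Optimal location = (8 + 91)/2 = 49.5; maximum distance = (91 − 8)/2 = 41.5.

location 49.5, max distance 41.5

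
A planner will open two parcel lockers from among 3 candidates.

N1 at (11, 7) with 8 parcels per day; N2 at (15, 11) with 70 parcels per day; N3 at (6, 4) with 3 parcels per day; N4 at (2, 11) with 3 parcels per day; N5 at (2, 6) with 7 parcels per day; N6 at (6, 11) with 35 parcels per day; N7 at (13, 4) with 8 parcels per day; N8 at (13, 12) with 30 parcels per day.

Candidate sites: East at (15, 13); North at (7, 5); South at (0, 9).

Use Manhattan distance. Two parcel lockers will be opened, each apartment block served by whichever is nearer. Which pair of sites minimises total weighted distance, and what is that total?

{East, North}, total 660

Evaluate every pair (each demand assigned to the nearer of the two):
  {East, North}: total = 660
  {East, South}: total = 758
  {North, South}: total = 1772
Best pair: {East, North} with total 660.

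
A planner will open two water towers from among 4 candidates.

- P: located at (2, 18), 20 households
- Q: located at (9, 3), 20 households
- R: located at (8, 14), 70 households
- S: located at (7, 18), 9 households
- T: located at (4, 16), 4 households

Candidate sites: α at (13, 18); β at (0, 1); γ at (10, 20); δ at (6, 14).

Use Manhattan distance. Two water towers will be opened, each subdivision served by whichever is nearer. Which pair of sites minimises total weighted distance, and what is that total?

Evaluate every pair (each demand assigned to the nearer of the two):
  {β, δ}: total = 581
  {α, δ}: total = 641
  {γ, δ}: total = 641
  {β, γ}: total = 1065
  {α, β}: total = 1168
  {α, γ}: total = 1205
Best pair: {β, δ} with total 581.

{β, δ}, total 581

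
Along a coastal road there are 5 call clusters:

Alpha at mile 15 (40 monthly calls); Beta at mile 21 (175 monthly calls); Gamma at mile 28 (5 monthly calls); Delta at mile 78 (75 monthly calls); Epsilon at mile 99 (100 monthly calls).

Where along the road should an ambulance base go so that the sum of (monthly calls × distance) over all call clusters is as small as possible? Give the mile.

x = 21

For a sum of weighted absolute distances on a line, the optimum is the weighted median (not the mean). Total weight W = 395; half-weight = 197.5.
Sort by position and accumulate weight:
  mile 15 (Alpha, w=40) → cum 40
  mile 21 (Beta, w=175) → cum 215  ≥ 197.5 → median here
  mile 28 (Gamma, w=5) → cum 220
  mile 78 (Delta, w=75) → cum 295
  mile 99 (Epsilon, w=100) → cum 395
Optimal location: mile 21.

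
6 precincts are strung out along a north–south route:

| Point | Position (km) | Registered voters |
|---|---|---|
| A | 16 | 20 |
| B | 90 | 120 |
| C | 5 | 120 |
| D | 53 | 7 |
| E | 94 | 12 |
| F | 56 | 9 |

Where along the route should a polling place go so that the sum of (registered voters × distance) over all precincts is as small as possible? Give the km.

x = 53

For a sum of weighted absolute distances on a line, the optimum is the weighted median (not the mean). Total weight W = 288; half-weight = 144.
Sort by position and accumulate weight:
  km 5 (C, w=120) → cum 120
  km 16 (A, w=20) → cum 140
  km 53 (D, w=7) → cum 147  ≥ 144 → median here
  km 56 (F, w=9) → cum 156
  km 90 (B, w=120) → cum 276
  km 94 (E, w=12) → cum 288
Optimal location: km 53.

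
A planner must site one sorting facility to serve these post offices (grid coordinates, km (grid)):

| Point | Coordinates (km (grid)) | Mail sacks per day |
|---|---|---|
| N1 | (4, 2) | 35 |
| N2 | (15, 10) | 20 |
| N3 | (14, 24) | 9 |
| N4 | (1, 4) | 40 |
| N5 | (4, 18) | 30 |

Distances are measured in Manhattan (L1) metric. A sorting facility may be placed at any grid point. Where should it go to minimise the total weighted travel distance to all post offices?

Manhattan distance separates: Σwᵢ(|x−xᵢ|+|y−yᵢ|) = Σwᵢ|x−xᵢ| + Σwᵢ|y−yᵢ|, so x and y are optimised independently as 1-D weighted medians.
Total weight W = 134; half = 67.
x-coordinate, sorted with cumulative weight:
  x=1 (N4, w=40) cum 40
  x=4 (N1, w=35) cum 75  ← median
  x=4 (N5, w=30) cum 105
  x=14 (N3, w=9) cum 114
  x=15 (N2, w=20) cum 134
⇒ x* = 4
y-coordinate, sorted with cumulative weight:
  y=2 (N1, w=35) cum 35
  y=4 (N4, w=40) cum 75  ← median
  y=10 (N2, w=20) cum 95
  y=18 (N5, w=30) cum 125
  y=24 (N3, w=9) cum 134
⇒ y* = 4

(4, 4)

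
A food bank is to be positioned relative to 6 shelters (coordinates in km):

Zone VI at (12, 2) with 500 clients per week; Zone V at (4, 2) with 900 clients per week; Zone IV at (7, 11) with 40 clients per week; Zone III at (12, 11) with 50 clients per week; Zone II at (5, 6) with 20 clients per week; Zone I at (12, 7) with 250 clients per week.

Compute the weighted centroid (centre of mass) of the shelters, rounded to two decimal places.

(7.72, 3.22)

The minimiser of Σwᵢ‖p−pᵢ‖² is the weighted centroid p* = (Σwᵢpᵢ)/(Σwᵢ).
Σwᵢ = 1760.
Σwᵢxᵢ = 500·12 + 900·4 + 40·7 + 50·12 + 20·5 + 250·12 = 13580.
Σwᵢyᵢ = 500·2 + 900·2 + 40·11 + 50·11 + 20·6 + 250·7 = 5660.
x* = 13580/1760 = 7.72, y* = 5660/1760 = 3.22.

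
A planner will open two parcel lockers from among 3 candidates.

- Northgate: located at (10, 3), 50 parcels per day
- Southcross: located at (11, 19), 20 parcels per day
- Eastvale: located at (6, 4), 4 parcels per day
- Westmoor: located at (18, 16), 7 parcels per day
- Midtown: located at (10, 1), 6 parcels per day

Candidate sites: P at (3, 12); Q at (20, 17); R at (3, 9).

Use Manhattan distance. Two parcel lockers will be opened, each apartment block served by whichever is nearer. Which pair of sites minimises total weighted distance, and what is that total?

{Q, R}, total 1013

Evaluate every pair (each demand assigned to the nearer of the two):
  {Q, R}: total = 1013
  {P, Q}: total = 1193
  {P, R}: total = 1205
Best pair: {Q, R} with total 1013.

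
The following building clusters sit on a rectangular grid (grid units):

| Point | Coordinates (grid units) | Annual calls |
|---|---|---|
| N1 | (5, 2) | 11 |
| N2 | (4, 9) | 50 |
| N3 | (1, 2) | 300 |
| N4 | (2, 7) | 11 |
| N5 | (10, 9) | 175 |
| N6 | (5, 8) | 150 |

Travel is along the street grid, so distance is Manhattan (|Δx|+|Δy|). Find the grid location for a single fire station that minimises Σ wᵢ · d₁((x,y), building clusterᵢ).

Manhattan distance separates: Σwᵢ(|x−xᵢ|+|y−yᵢ|) = Σwᵢ|x−xᵢ| + Σwᵢ|y−yᵢ|, so x and y are optimised independently as 1-D weighted medians.
Total weight W = 697; half = 348.5.
x-coordinate, sorted with cumulative weight:
  x=1 (N3, w=300) cum 300
  x=2 (N4, w=11) cum 311
  x=4 (N2, w=50) cum 361  ← median
  x=5 (N1, w=11) cum 372
  x=5 (N6, w=150) cum 522
  x=10 (N5, w=175) cum 697
⇒ x* = 4
y-coordinate, sorted with cumulative weight:
  y=2 (N1, w=11) cum 11
  y=2 (N3, w=300) cum 311
  y=7 (N4, w=11) cum 322
  y=8 (N6, w=150) cum 472  ← median
  y=9 (N2, w=50) cum 522
  y=9 (N5, w=175) cum 697
⇒ y* = 8

(4, 8)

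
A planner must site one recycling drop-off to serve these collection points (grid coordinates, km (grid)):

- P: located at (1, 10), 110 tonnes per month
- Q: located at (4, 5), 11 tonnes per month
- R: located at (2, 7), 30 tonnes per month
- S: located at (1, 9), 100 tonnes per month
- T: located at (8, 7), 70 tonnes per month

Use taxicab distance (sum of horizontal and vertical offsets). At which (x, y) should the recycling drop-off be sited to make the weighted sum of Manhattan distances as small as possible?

(1, 9)

Manhattan distance separates: Σwᵢ(|x−xᵢ|+|y−yᵢ|) = Σwᵢ|x−xᵢ| + Σwᵢ|y−yᵢ|, so x and y are optimised independently as 1-D weighted medians.
Total weight W = 321; half = 160.5.
x-coordinate, sorted with cumulative weight:
  x=1 (P, w=110) cum 110
  x=1 (S, w=100) cum 210  ← median
  x=2 (R, w=30) cum 240
  x=4 (Q, w=11) cum 251
  x=8 (T, w=70) cum 321
⇒ x* = 1
y-coordinate, sorted with cumulative weight:
  y=5 (Q, w=11) cum 11
  y=7 (R, w=30) cum 41
  y=7 (T, w=70) cum 111
  y=9 (S, w=100) cum 211  ← median
  y=10 (P, w=110) cum 321
⇒ y* = 9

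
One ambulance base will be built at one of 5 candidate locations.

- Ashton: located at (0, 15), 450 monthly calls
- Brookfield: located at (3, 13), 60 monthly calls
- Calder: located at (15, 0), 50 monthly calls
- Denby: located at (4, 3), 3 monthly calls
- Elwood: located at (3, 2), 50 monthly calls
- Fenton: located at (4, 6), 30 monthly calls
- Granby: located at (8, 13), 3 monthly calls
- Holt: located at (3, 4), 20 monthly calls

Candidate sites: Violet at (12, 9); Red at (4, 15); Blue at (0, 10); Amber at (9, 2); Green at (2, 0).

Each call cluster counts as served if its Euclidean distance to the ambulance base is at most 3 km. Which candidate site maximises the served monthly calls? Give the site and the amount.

Coverage radius r = 3 km; a point is covered iff (Δx)²+(Δy)² ≤ 3² = 9.
  Violet (12, 9): covers {none} → 0
  Red (4, 15): covers {Brookfield} → 60
  Blue (0, 10): covers {none} → 0
  Amber (9, 2): covers {none} → 0
  Green (2, 0): covers {Elwood} → 50
Maximum coverage at Red: 60 monthly calls.

Red, covering 60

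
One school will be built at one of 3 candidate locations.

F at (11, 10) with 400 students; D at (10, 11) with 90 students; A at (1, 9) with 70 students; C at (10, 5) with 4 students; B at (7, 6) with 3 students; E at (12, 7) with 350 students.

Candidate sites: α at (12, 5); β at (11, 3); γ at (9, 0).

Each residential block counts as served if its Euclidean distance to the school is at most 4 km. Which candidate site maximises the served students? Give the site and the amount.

Coverage radius r = 4 km; a point is covered iff (Δx)²+(Δy)² ≤ 4² = 16.
  α (12, 5): covers {C, E} → 354
  β (11, 3): covers {C} → 4
  γ (9, 0): covers {none} → 0
Maximum coverage at α: 354 students.

α, covering 354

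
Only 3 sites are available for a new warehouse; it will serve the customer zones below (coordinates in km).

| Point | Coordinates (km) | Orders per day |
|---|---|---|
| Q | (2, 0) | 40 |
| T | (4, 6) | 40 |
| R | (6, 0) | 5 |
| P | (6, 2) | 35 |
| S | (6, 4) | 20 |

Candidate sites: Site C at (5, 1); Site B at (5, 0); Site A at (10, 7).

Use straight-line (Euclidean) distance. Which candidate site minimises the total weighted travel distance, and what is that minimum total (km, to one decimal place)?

Total weighted distance at each candidate:
  Site C (5, 1): total = 450.3
  Site B (5, 0): total = 529.0
  Site A (10, 7): total = 1032.9
Minimum is at Site C with total 450.3 km.

Site C, total 450.3 km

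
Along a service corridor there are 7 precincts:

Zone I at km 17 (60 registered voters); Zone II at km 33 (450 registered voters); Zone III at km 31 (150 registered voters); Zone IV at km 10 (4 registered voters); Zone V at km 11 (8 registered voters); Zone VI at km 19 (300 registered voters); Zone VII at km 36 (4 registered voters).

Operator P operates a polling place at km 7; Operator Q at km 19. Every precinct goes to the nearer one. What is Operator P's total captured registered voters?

12

The indifferent point is the midpoint (7+19)/2 = 13; precincts left of it (closer to Operator P at 7) go to Operator P, those right go to Operator Q.
  Zone IV at 10 (w=4) → Operator P
  Zone V at 11 (w=8) → Operator P
  Zone I at 17 (w=60) → Operator Q
  Zone VI at 19 (w=300) → Operator Q
  Zone III at 31 (w=150) → Operator Q
  Zone II at 33 (w=450) → Operator Q
  Zone VII at 36 (w=4) → Operator Q
Operator P captures 12; Operator Q captures 964.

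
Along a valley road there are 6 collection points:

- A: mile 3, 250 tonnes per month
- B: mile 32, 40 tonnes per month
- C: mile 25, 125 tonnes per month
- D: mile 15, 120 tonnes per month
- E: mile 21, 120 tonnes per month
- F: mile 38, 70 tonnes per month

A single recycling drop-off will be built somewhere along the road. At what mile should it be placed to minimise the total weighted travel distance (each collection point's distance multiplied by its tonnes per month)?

For a sum of weighted absolute distances on a line, the optimum is the weighted median (not the mean). Total weight W = 725; half-weight = 362.5.
Sort by position and accumulate weight:
  mile 3 (A, w=250) → cum 250
  mile 15 (D, w=120) → cum 370  ≥ 362.5 → median here
  mile 21 (E, w=120) → cum 490
  mile 25 (C, w=125) → cum 615
  mile 32 (B, w=40) → cum 655
  mile 38 (F, w=70) → cum 725
Optimal location: mile 15.

x = 15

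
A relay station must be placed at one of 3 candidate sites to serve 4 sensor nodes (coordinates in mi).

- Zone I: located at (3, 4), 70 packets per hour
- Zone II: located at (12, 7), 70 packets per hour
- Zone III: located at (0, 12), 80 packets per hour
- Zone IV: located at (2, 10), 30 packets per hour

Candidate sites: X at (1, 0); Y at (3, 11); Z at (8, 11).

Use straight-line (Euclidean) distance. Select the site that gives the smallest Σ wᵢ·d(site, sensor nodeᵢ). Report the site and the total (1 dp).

Y, total 1474.8 mi

Total weighted distance at each candidate:
  X (1, 0): total = 2490.6
  Y (3, 11): total = 1474.8
  Z (8, 11): total = 1825.6
Minimum is at Y with total 1474.8 mi.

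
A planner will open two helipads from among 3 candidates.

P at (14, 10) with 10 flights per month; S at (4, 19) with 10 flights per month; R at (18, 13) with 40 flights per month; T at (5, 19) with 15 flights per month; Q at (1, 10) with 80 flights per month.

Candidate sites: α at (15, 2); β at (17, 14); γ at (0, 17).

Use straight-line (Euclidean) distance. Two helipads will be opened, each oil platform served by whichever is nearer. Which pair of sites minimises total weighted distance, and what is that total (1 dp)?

{β, γ}, total 797.8

Evaluate every pair (each demand assigned to the nearer of the two):
  {β, γ}: total = 797.8
  {α, γ}: total = 1227.9
  {α, β}: total = 1730.8
Best pair: {β, γ} with total 797.8.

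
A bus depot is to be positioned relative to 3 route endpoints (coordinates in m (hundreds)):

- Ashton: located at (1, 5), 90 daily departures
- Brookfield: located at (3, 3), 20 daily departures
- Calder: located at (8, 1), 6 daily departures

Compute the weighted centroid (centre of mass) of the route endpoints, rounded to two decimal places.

(1.71, 4.45)

The minimiser of Σwᵢ‖p−pᵢ‖² is the weighted centroid p* = (Σwᵢpᵢ)/(Σwᵢ).
Σwᵢ = 116.
Σwᵢxᵢ = 90·1 + 20·3 + 6·8 = 198.
Σwᵢyᵢ = 90·5 + 20·3 + 6·1 = 516.
x* = 198/116 = 1.71, y* = 516/116 = 4.45.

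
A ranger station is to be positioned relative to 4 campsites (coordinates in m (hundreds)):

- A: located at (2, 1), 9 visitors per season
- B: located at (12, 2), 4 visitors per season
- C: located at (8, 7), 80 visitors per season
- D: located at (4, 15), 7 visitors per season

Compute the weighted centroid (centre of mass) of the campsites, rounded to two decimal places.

The minimiser of Σwᵢ‖p−pᵢ‖² is the weighted centroid p* = (Σwᵢpᵢ)/(Σwᵢ).
Σwᵢ = 100.
Σwᵢxᵢ = 9·2 + 4·12 + 80·8 + 7·4 = 734.
Σwᵢyᵢ = 9·1 + 4·2 + 80·7 + 7·15 = 682.
x* = 734/100 = 7.34, y* = 682/100 = 6.82.

(7.34, 6.82)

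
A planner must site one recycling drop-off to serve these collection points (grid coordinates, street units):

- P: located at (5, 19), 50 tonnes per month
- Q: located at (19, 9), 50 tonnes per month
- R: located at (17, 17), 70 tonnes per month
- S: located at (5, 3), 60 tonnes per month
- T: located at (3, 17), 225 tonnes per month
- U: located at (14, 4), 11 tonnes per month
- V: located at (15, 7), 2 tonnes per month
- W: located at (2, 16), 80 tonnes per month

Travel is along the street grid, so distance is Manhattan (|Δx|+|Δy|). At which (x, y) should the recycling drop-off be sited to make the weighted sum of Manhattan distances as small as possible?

(3, 17)

Manhattan distance separates: Σwᵢ(|x−xᵢ|+|y−yᵢ|) = Σwᵢ|x−xᵢ| + Σwᵢ|y−yᵢ|, so x and y are optimised independently as 1-D weighted medians.
Total weight W = 548; half = 274.
x-coordinate, sorted with cumulative weight:
  x=2 (W, w=80) cum 80
  x=3 (T, w=225) cum 305  ← median
  x=5 (P, w=50) cum 355
  x=5 (S, w=60) cum 415
  x=14 (U, w=11) cum 426
  x=15 (V, w=2) cum 428
  x=17 (R, w=70) cum 498
  x=19 (Q, w=50) cum 548
⇒ x* = 3
y-coordinate, sorted with cumulative weight:
  y=3 (S, w=60) cum 60
  y=4 (U, w=11) cum 71
  y=7 (V, w=2) cum 73
  y=9 (Q, w=50) cum 123
  y=16 (W, w=80) cum 203
  y=17 (R, w=70) cum 273
  y=17 (T, w=225) cum 498  ← median
  y=19 (P, w=50) cum 548
⇒ y* = 17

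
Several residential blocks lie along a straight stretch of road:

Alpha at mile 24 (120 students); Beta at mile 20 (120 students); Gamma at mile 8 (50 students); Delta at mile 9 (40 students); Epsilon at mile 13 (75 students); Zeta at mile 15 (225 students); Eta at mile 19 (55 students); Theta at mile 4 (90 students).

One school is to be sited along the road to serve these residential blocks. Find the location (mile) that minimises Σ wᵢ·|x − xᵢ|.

x = 15

For a sum of weighted absolute distances on a line, the optimum is the weighted median (not the mean). Total weight W = 775; half-weight = 387.5.
Sort by position and accumulate weight:
  mile 4 (Theta, w=90) → cum 90
  mile 8 (Gamma, w=50) → cum 140
  mile 9 (Delta, w=40) → cum 180
  mile 13 (Epsilon, w=75) → cum 255
  mile 15 (Zeta, w=225) → cum 480  ≥ 387.5 → median here
  mile 19 (Eta, w=55) → cum 535
  mile 20 (Beta, w=120) → cum 655
  mile 24 (Alpha, w=120) → cum 775
Optimal location: mile 15.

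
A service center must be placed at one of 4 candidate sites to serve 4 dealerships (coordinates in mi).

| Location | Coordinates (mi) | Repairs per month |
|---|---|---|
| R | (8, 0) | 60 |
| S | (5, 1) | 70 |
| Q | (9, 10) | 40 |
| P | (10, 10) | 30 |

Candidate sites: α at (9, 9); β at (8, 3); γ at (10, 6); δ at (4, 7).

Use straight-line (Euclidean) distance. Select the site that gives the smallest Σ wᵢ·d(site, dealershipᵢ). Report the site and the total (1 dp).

β, total 933.6 mi

Total weighted distance at each candidate:
  α (9, 9): total = 1251.8
  β (8, 3): total = 933.6
  γ (10, 6): total = 1159.4
  δ (4, 7): total = 1344.0
Minimum is at β with total 933.6 mi.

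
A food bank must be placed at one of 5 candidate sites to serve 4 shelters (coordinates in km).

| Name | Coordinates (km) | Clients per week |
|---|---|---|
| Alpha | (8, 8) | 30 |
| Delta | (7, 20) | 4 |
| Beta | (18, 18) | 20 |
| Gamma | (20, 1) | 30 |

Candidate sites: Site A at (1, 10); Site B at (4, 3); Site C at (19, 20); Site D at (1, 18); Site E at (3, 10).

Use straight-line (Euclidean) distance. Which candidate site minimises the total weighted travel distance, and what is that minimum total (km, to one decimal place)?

Site E, total 1121.7 km

Total weighted distance at each candidate:
  Site A (1, 10): total = 1271.5
  Site B (4, 3): total = 1155.2
  Site C (19, 20): total = 1151.9
  Site D (1, 18): total = 1496.3
  Site E (3, 10): total = 1121.7
Minimum is at Site E with total 1121.7 km.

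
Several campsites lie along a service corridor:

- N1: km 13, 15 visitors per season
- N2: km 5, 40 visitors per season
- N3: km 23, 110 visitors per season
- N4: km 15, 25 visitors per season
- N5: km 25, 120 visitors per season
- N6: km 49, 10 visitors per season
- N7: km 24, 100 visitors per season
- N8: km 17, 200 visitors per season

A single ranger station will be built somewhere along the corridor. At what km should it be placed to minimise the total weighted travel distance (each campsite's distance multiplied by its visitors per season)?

x = 23

For a sum of weighted absolute distances on a line, the optimum is the weighted median (not the mean). Total weight W = 620; half-weight = 310.
Sort by position and accumulate weight:
  km 5 (N2, w=40) → cum 40
  km 13 (N1, w=15) → cum 55
  km 15 (N4, w=25) → cum 80
  km 17 (N8, w=200) → cum 280
  km 23 (N3, w=110) → cum 390  ≥ 310 → median here
  km 24 (N7, w=100) → cum 490
  km 25 (N5, w=120) → cum 610
  km 49 (N6, w=10) → cum 620
Optimal location: km 23.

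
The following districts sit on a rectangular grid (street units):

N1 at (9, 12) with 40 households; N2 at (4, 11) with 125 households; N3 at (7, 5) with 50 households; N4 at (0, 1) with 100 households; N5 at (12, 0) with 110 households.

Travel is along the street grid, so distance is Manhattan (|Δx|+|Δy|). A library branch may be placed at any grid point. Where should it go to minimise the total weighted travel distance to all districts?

(4, 5)

Manhattan distance separates: Σwᵢ(|x−xᵢ|+|y−yᵢ|) = Σwᵢ|x−xᵢ| + Σwᵢ|y−yᵢ|, so x and y are optimised independently as 1-D weighted medians.
Total weight W = 425; half = 212.5.
x-coordinate, sorted with cumulative weight:
  x=0 (N4, w=100) cum 100
  x=4 (N2, w=125) cum 225  ← median
  x=7 (N3, w=50) cum 275
  x=9 (N1, w=40) cum 315
  x=12 (N5, w=110) cum 425
⇒ x* = 4
y-coordinate, sorted with cumulative weight:
  y=0 (N5, w=110) cum 110
  y=1 (N4, w=100) cum 210
  y=5 (N3, w=50) cum 260  ← median
  y=11 (N2, w=125) cum 385
  y=12 (N1, w=40) cum 425
⇒ y* = 5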